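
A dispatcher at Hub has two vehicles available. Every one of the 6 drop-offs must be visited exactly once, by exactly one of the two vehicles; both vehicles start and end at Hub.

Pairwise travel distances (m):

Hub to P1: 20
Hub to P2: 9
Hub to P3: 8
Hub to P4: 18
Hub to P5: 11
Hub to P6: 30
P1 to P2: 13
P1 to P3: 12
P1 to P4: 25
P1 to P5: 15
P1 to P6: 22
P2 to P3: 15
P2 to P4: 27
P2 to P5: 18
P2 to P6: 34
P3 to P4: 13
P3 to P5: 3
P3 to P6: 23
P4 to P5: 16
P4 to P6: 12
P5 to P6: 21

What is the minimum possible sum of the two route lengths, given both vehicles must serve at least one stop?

Minimum combined distance: 96 m.

Check every non-empty split of the stops between the two vehicles; for each half take its own optimal tour:
  {P1} + {P2, P3, P4, P5, P6}: 40 + 78 = 118
  {P2} + {P1, P3, P4, P5, P6}: 18 + 78 = 96
  {P1, P2} + {P3, P4, P5, P6}: 42 + 62 = 104
  {P3} + {P1, P2, P4, P5, P6}: 16 + 83 = 99
  {P1, P3} + {P2, P4, P5, P6}: 40 + 78 = 118
  {P2, P3} + {P1, P4, P5, P6}: 32 + 78 = 110
  … (31 splits in total)
Best: vehicle 1 Hub → P2 → Hub = 18; vehicle 2 Hub → P3 → P5 → P1 → P6 → P4 → Hub = 78; combined 96.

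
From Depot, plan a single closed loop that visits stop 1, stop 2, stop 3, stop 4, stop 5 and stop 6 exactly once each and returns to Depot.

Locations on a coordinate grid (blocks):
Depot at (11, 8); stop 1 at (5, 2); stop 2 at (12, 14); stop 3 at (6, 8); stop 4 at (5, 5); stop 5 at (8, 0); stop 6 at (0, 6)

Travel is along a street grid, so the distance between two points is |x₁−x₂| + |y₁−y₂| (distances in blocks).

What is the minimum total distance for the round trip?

Shortest round trip = 52 blocks.

Depot-stop 1-stop 2-stop 3-stop 4-stop 5-stop 6-Depot: 12+19+12+4+8+14+13 = 82
Depot-stop 1-stop 2-stop 3-stop 4-stop 6-stop 5-Depot: 12+19+12+4+6+14+11 = 78
Depot-stop 1-stop 2-stop 3-stop 5-stop 4-stop 6-Depot: 12+19+12+10+8+6+13 = 80
Depot-stop 1-stop 2-stop 3-stop 5-stop 6-stop 4-Depot: 12+19+12+10+14+6+9 = 82
Depot-stop 1-stop 2-stop 3-stop 6-stop 4-stop 5-Depot: 12+19+12+8+6+8+11 = 76
Depot-stop 1-stop 2-stop 3-stop 6-stop 5-stop 4-Depot: 12+19+12+8+14+8+9 = 82
Depot-stop 1-stop 2-stop 4-stop 3-stop 5-stop 6-Depot: 12+19+16+4+10+14+13 = 88
Depot-stop 1-stop 2-stop 4-stop 3-stop 6-stop 5-Depot: 12+19+16+4+8+14+11 = 84
… (352 more)
Depot-stop 2-stop 3-stop 6-stop 4-stop 1-stop 5-Depot: 7+12+8+6+3+5+11 = 52  ← best
The minimum is 52.
One optimal route: Depot → stop 2 → stop 3 → stop 6 → stop 4 → stop 1 → stop 5 → Depot (or its reverse).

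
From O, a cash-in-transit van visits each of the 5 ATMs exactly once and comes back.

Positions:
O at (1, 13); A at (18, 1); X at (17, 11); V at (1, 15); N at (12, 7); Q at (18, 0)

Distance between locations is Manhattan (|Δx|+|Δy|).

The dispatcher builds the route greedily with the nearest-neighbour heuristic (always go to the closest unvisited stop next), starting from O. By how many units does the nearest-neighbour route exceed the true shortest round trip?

From O: V=2, N=17, X=18, A=29, Q=30 → choose V (2).
From V: N=19, X=20, A=31, Q=32 → choose N (19).
From N: X=9, A=12, Q=13 → choose X (9).
From X: A=11, Q=12 → choose A (11).
From A: Q=1 → choose Q (1).
NN route O → V → N → X → A → Q → O costs 72.
Optimal: O → X → A → Q → N → V → O costs 64 (by enumerating all 60 distinct tours).
Excess = 72 − 64 = 8.

8 longer than the optimal tour.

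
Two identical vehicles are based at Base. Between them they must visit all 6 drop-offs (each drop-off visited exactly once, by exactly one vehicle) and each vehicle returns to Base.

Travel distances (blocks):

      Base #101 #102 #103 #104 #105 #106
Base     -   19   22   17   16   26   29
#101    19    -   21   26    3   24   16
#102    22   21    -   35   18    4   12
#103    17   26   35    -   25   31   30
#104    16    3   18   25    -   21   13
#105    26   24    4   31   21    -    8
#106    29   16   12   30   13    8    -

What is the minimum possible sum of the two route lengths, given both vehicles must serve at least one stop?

Check every non-empty split of the stops between the two vehicles; for each half take its own optimal tour:
  {#101} + {#102, #103, #104, #105, #106}: 38 + 89 = 127
  {#102} + {#101, #103, #104, #105, #106}: 44 + 91 = 135
  {#101, #102} + {#103, #104, #105, #106}: 62 + 85 = 147
  {#103} + {#101, #102, #104, #105, #106}: 34 + 69 = 103
  {#101, #103} + {#102, #104, #105, #106}: 62 + 63 = 125
  {#102, #103} + {#101, #104, #105, #106}: 74 + 69 = 143
  … (31 splits in total)
Best: vehicle 1 Base → #103 → Base = 34; vehicle 2 Base → #101 → #104 → #106 → #105 → #102 → Base = 69; combined 103.

Minimum combined distance: 103 blocks.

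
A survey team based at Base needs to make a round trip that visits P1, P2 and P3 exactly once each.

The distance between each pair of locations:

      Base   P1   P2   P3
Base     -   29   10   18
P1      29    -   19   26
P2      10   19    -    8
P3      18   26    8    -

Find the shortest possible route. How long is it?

Base - P1 - P2 - P3 - Base: 29+19+8+18 = 74
Base - P1 - P3 - P2 - Base: 29+26+8+10 = 73
Base - P2 - P1 - P3 - Base: 10+19+26+18 = 73
The minimum is 73.
One optimal route: Base → P1 → P3 → P2 → Base (or its reverse).

Shortest round trip = 73.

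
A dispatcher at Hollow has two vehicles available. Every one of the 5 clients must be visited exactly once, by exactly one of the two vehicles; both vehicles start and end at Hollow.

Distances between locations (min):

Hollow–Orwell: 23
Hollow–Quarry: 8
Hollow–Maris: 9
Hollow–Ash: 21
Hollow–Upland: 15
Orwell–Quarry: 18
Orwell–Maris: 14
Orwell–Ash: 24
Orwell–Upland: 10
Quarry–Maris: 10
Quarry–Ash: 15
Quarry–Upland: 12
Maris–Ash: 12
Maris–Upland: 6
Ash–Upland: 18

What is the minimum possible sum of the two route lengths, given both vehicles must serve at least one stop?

Check every non-empty split of the stops between the two vehicles; for each half take its own optimal tour:
  {Orwell} + {Quarry, Maris, Ash, Upland}: 46 + 56 = 102
  {Quarry} + {Orwell, Maris, Ash, Upland}: 16 + 70 = 86
  {Orwell, Quarry} + {Maris, Ash, Upland}: 49 + 54 = 103
  {Maris} + {Orwell, Quarry, Ash, Upland}: 18 + 72 = 90
  {Orwell, Maris} + {Quarry, Ash, Upland}: 46 + 56 = 102
  {Quarry, Maris} + {Orwell, Ash, Upland}: 27 + 70 = 97
  … (15 splits in total)
Best: vehicle 1 Hollow → Quarry → Hollow = 16; vehicle 2 Hollow → Maris → Ash → Orwell → Upland → Hollow = 70; combined 86.

86 min — the smallest possible combined total.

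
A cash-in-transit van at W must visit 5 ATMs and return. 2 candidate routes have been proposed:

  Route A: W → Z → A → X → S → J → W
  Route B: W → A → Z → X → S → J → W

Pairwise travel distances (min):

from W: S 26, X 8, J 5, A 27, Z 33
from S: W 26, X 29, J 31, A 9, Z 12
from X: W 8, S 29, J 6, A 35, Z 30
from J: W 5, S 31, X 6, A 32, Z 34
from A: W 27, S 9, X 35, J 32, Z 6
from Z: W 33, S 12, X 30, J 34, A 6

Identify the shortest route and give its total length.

128 min — Route B is the shortest.

Route A: 33 + 6 + 35 + 29 + 31 + 5 = 139
Route B: 27 + 6 + 30 + 29 + 31 + 5 = 128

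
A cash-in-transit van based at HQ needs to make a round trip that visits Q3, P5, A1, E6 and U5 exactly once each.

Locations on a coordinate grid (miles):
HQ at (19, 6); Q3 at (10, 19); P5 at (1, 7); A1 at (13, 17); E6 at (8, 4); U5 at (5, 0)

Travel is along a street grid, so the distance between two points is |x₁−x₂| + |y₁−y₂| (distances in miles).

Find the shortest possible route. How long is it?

HQ→Q3→P5→A1→E6→U5→HQ: 22+21+22+18+7+20 = 110
HQ→Q3→P5→A1→U5→E6→HQ: 22+21+22+25+7+13 = 110
HQ→Q3→P5→E6→A1→U5→HQ: 22+21+10+18+25+20 = 116
HQ→Q3→P5→E6→U5→A1→HQ: 22+21+10+7+25+17 = 102
HQ→Q3→P5→U5→A1→E6→HQ: 22+21+11+25+18+13 = 110
HQ→Q3→P5→U5→E6→A1→HQ: 22+21+11+7+18+17 = 96
HQ→Q3→A1→P5→E6→U5→HQ: 22+5+22+10+7+20 = 86
HQ→Q3→A1→P5→U5→E6→HQ: 22+5+22+11+7+13 = 80
HQ→Q3→A1→E6→P5→U5→HQ: 22+5+18+10+11+20 = 86
HQ→Q3→A1→E6→U5→P5→HQ: 22+5+18+7+11+19 = 82
HQ→Q3→A1→U5→P5→E6→HQ: 22+5+25+11+10+13 = 86
HQ→Q3→A1→U5→E6→P5→HQ: 22+5+25+7+10+19 = 88
HQ→Q3→E6→P5→A1→U5→HQ: 22+17+10+22+25+20 = 116
HQ→Q3→E6→P5→U5→A1→HQ: 22+17+10+11+25+17 = 102
… (46 more)
HQ→A1→Q3→P5→U5→E6→HQ: 17+5+21+11+7+13 = 74  ← best
The minimum is 74.
One optimal route: HQ → A1 → Q3 → P5 → U5 → E6 → HQ (or its reverse).

74 miles — the shortest possible round trip.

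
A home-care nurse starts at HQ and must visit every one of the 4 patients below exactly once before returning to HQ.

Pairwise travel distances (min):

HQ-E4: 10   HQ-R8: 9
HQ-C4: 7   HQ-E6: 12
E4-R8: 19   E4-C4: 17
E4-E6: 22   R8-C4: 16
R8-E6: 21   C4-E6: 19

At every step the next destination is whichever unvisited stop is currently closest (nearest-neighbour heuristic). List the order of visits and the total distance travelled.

At HQ the remaining stops are C4 7, R8 9, E4 10, E6 12; go to C4.
At C4 the remaining stops are R8 16, E4 17, E6 19; go to R8.
At R8 the remaining stops are E4 19, E6 21; go to E4.
At E4 the remaining stops are E6 22; go to E6.
Return E6→HQ: 12.
Total = 7 + 16 + 19 + 22 + 12 = 76.

76 min along HQ → C4 → R8 → E4 → E6 → HQ.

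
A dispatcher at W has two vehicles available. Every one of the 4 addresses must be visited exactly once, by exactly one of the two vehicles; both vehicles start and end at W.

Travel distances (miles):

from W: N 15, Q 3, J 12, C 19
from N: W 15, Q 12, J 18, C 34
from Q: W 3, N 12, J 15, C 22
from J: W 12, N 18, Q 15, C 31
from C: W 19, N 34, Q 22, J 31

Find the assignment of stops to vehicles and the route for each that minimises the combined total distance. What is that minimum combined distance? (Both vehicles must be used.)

Minimum combined distance: 83 miles.

Try each way of splitting the stops between the two vehicles (each non-empty) and, for each split, find the best tour for each vehicle:
  {N} + {Q, J, C}: 30 + 68 = 98
  {Q} + {N, J, C}: 6 + 83 = 89
  {N, Q} + {J, C}: 30 + 62 = 92
  {J} + {N, Q, C}: 24 + 68 = 92
  {N, J} + {Q, C}: 45 + 44 = 89
  {Q, J} + {N, C}: 30 + 68 = 98
  … (7 splits in total)
  {N, Q, J} + {C}: 45 + 38 = 83  ← best
Best: vehicle 1 W → Q → N → J → W = 45; vehicle 2 W → C → W = 38; combined 83.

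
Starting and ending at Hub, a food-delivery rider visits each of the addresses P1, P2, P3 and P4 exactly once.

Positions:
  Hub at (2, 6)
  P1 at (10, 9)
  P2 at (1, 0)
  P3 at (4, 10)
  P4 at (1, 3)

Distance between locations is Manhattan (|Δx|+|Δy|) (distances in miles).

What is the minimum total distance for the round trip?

Minimum total distance: 38 miles.

With 4 stops there are 4!/2 = 12 distinct round trips (a route and its reverse cost the same).
Hub-P1-P2-P3-P4-Hub: 11+18+13+10+4 = 56
Hub-P1-P2-P4-P3-Hub: 11+18+3+10+6 = 48
Hub-P1-P3-P2-P4-Hub: 11+7+13+3+4 = 38
Hub-P1-P3-P4-P2-Hub: 11+7+10+3+7 = 38
Hub-P1-P4-P2-P3-Hub: 11+15+3+13+6 = 48
Hub-P1-P4-P3-P2-Hub: 11+15+10+13+7 = 56
Hub-P2-P1-P3-P4-Hub: 7+18+7+10+4 = 46
Hub-P2-P1-P4-P3-Hub: 7+18+15+10+6 = 56
Hub-P2-P3-P1-P4-Hub: 7+13+7+15+4 = 46
Hub-P2-P4-P1-P3-Hub: 7+3+15+7+6 = 38
Hub-P3-P1-P2-P4-Hub: 6+7+18+3+4 = 38
Hub-P3-P2-P1-P4-Hub: 6+13+18+15+4 = 56
The minimum is 38.
One optimal route: Hub → P1 → P3 → P2 → P4 → Hub (or its reverse).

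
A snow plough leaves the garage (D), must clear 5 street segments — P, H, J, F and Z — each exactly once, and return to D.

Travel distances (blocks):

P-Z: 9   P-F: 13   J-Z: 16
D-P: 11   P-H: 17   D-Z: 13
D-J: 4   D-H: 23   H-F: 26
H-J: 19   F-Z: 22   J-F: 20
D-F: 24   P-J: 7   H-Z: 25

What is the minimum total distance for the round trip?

Minimum total distance: 84 blocks.

D → P → H → J → F → Z → D: 11+17+19+20+22+13 = 102
D → P → H → J → Z → F → D: 11+17+19+16+22+24 = 109
D → P → H → F → J → Z → D: 11+17+26+20+16+13 = 103
D → P → H → F → Z → J → D: 11+17+26+22+16+4 = 96
D → P → H → Z → J → F → D: 11+17+25+16+20+24 = 113
D → P → H → Z → F → J → D: 11+17+25+22+20+4 = 99
D → P → J → H → F → Z → D: 11+7+19+26+22+13 = 98
D → P → J → H → Z → F → D: 11+7+19+25+22+24 = 108
D → P → J → F → H → Z → D: 11+7+20+26+25+13 = 102
D → P → J → F → Z → H → D: 11+7+20+22+25+23 = 108
D → P → J → Z → H → F → D: 11+7+16+25+26+24 = 109
D → P → J → Z → F → H → D: 11+7+16+22+26+23 = 105
D → P → F → H → J → Z → D: 11+13+26+19+16+13 = 98
D → P → F → H → Z → J → D: 11+13+26+25+16+4 = 95
… (46 more)
D → J → H → F → P → Z → D: 4+19+26+13+9+13 = 84  ← best
The minimum is 84.
One optimal route: D → J → H → F → P → Z → D (or its reverse).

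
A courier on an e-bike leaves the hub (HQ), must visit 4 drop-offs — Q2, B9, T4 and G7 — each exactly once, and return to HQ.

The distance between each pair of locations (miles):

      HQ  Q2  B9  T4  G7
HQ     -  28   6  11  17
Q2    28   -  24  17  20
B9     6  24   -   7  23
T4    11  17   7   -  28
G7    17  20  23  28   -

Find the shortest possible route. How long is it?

There are 12 distinct closed tours to check (reversals are equivalent).
HQ → Q2 → B9 → T4 → G7 → HQ: 28+24+7+28+17 = 104
HQ → Q2 → B9 → G7 → T4 → HQ: 28+24+23+28+11 = 114
HQ → Q2 → T4 → B9 → G7 → HQ: 28+17+7+23+17 = 92
HQ → Q2 → T4 → G7 → B9 → HQ: 28+17+28+23+6 = 102
HQ → Q2 → G7 → B9 → T4 → HQ: 28+20+23+7+11 = 89
HQ → Q2 → G7 → T4 → B9 → HQ: 28+20+28+7+6 = 89
HQ → B9 → Q2 → T4 → G7 → HQ: 6+24+17+28+17 = 92
HQ → B9 → Q2 → G7 → T4 → HQ: 6+24+20+28+11 = 89
HQ → B9 → T4 → Q2 → G7 → HQ: 6+7+17+20+17 = 67
HQ → B9 → G7 → Q2 → T4 → HQ: 6+23+20+17+11 = 77
HQ → T4 → Q2 → B9 → G7 → HQ: 11+17+24+23+17 = 92
HQ → T4 → B9 → Q2 → G7 → HQ: 11+7+24+20+17 = 79
The minimum is 67.
One optimal route: HQ → B9 → T4 → Q2 → G7 → HQ (or its reverse).

Minimum total distance: 67 miles.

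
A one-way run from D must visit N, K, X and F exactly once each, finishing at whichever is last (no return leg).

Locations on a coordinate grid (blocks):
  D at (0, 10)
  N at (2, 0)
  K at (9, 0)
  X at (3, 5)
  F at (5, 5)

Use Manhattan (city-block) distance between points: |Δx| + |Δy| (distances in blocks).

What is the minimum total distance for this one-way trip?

There are 4! = 24 possible orderings.
D - N - K - X - F: 12+7+11+2 = 32
D - N - K - F - X: 12+7+9+2 = 30
D - N - X - K - F: 12+6+11+9 = 38
D - N - X - F - K: 12+6+2+9 = 29
D - N - F - K - X: 12+8+9+11 = 40
D - N - F - X - K: 12+8+2+11 = 33
D - K - N - X - F: 19+7+6+2 = 34
D - K - N - F - X: 19+7+8+2 = 36
D - K - X - N - F: 19+11+6+8 = 44
D - K - X - F - N: 19+11+2+8 = 40
D - K - F - N - X: 19+9+8+6 = 42
D - K - F - X - N: 19+9+2+6 = 36
D - X - N - K - F: 8+6+7+9 = 30
D - X - N - F - K: 8+6+8+9 = 31
… (10 more)
D - X - F - N - K: 8+2+8+7 = 25  ← best
The minimum is 25.
One shortest path: D → X → F → N → K.

Minimum one-way distance = 25 blocks.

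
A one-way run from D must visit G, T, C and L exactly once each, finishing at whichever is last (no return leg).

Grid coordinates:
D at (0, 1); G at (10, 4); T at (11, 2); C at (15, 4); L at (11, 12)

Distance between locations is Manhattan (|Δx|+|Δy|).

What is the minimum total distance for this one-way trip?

Shortest open route: 32.

There are 4! = 24 possible orderings.
D→G→T→C→L: 13+3+6+12 = 34
D→G→T→L→C: 13+3+10+12 = 38
D→G→C→T→L: 13+5+6+10 = 34
D→G→C→L→T: 13+5+12+10 = 40
D→G→L→T→C: 13+9+10+6 = 38
D→G→L→C→T: 13+9+12+6 = 40
D→T→G→C→L: 12+3+5+12 = 32
D→T→G→L→C: 12+3+9+12 = 36
D→T→C→G→L: 12+6+5+9 = 32
D→T→C→L→G: 12+6+12+9 = 39
D→T→L→G→C: 12+10+9+5 = 36
D→T→L→C→G: 12+10+12+5 = 39
D→C→G→T→L: 18+5+3+10 = 36
D→C→G→L→T: 18+5+9+10 = 42
… (10 more)
The minimum is 32.
One shortest path: D → T → G → C → L.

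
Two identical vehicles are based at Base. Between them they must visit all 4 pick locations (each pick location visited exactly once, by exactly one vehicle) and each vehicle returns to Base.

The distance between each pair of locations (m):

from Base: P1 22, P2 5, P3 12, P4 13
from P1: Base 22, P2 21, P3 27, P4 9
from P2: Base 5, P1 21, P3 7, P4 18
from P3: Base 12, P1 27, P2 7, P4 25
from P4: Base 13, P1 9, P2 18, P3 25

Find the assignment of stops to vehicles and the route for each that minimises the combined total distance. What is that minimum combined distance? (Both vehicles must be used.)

Try each way of splitting the stops between the two vehicles (each non-empty) and, for each split, find the best tour for each vehicle:
  {P1} + {P2, P3, P4}: 44 + 50 = 94
  {P2} + {P1, P3, P4}: 10 + 61 = 71
  {P1, P2} + {P3, P4}: 48 + 50 = 98
  {P3} + {P1, P2, P4}: 24 + 48 = 72
  {P1, P3} + {P2, P4}: 61 + 36 = 97
  {P2, P3} + {P1, P4}: 24 + 44 = 68
  … (7 splits in total)
Best: vehicle 1 Base → P2 → P3 → Base = 24; vehicle 2 Base → P1 → P4 → Base = 44; combined 68.

Minimum combined distance: 68 m.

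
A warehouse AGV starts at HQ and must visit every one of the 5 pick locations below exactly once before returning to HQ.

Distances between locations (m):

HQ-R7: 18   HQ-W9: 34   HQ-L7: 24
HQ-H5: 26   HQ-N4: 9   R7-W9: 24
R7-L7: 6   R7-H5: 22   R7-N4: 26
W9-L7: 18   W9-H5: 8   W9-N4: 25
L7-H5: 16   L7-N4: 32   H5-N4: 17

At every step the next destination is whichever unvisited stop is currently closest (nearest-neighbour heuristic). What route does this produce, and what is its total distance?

HQ → [N4:9 / R7:18 / L7:24 / H5:26 / W9:34] → N4 (9)
N4 → [H5:17 / W9:25 / R7:26 / L7:32] → H5 (17)
H5 → [W9:8 / L7:16 / R7:22] → W9 (8)
W9 → [L7:18 / R7:24] → L7 (18)
L7 → [R7:6] → R7 (6)
Return R7→HQ: 18.
Total = 9 + 17 + 8 + 18 + 6 + 18 = 76.

Nearest-neighbour total = 76 m; route HQ → N4 → H5 → W9 → L7 → R7 → HQ.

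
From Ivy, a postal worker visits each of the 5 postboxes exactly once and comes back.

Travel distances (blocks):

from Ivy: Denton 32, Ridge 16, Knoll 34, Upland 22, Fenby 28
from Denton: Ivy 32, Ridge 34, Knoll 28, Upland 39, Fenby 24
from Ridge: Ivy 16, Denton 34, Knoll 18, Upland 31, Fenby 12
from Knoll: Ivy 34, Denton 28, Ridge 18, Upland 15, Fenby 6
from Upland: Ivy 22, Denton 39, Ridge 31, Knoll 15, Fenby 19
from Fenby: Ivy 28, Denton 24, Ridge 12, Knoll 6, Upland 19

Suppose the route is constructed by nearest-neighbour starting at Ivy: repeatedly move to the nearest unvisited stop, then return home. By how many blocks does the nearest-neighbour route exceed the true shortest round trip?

The nearest-neighbour route is 3 blocks longer than optimal.

Ivy: Ridge=16, Upland=22, Fenby=28, Denton=32, Knoll=34 ⇒ Ridge
Ridge: Fenby=12, Knoll=18, Upland=31, Denton=34 ⇒ Fenby
Fenby: Knoll=6, Upland=19, Denton=24 ⇒ Knoll
Knoll: Upland=15, Denton=28 ⇒ Upland
Upland: Denton=39 ⇒ Denton
NN route Ivy → Ridge → Fenby → Knoll → Upland → Denton → Ivy costs 120.
Optimal: Ivy → Ridge → Denton → Fenby → Knoll → Upland → Ivy costs 117 (by enumerating all 60 distinct tours).
Excess = 120 − 117 = 3.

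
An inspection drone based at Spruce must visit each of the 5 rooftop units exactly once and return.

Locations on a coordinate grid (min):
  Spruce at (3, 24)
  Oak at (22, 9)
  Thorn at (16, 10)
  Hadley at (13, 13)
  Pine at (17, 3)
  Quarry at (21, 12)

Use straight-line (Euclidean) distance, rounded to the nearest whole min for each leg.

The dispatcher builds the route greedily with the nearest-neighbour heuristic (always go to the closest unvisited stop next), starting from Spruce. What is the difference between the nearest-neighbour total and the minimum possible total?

Spruce: Hadley=15, Thorn=19, Quarry=22, Oak=24, Pine=25 ⇒ Hadley
Hadley: Thorn=4, Quarry=8, Oak=10, Pine=11 ⇒ Thorn
Thorn: Quarry=5, Oak=6, Pine=7 ⇒ Quarry
Quarry: Oak=3, Pine=10 ⇒ Oak
Oak: Pine=8 ⇒ Pine
NN route Spruce → Hadley → Thorn → Quarry → Oak → Pine → Spruce costs 60.
Optimal: Spruce → Hadley → Thorn → Pine → Oak → Quarry → Spruce costs 59 (by enumerating all 60 distinct tours).
Excess = 60 − 59 = 1.

Excess over optimum: 1 min.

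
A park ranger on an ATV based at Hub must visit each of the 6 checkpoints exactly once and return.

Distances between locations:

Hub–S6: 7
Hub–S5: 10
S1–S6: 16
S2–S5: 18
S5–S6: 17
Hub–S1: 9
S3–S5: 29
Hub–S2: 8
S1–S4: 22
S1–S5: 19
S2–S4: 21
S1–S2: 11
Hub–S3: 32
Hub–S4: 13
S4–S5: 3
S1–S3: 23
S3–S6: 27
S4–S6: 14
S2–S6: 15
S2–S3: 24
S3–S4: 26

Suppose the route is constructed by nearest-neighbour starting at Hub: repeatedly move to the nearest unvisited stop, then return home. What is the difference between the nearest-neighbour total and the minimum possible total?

Excess over optimum: 13.

From Hub: S6=7, S2=8, S1=9, S5=10, S4=13, S3=32 → choose S6 (7).
From S6: S4=14, S2=15, S1=16, S5=17, S3=27 → choose S4 (14).
From S4: S5=3, S2=21, S1=22, S3=26 → choose S5 (3).
From S5: S2=18, S1=19, S3=29 → choose S2 (18).
From S2: S1=11, S3=24 → choose S1 (11).
From S1: S3=23 → choose S3 (23).
NN route Hub → S6 → S4 → S5 → S2 → S1 → S3 → Hub costs 108.
Optimal: Hub → S2 → S1 → S3 → S4 → S5 → S6 → Hub costs 95 (by enumerating all 360 distinct tours).
Excess = 108 − 95 = 13.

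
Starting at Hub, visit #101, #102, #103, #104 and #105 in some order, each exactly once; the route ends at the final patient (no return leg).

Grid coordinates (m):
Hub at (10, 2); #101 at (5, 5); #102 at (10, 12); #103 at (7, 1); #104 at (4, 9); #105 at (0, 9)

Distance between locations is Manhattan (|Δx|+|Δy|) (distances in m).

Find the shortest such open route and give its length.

Minimum one-way distance = 32 m.

There are 5! = 120 possible orderings.
Hub - #101 - #102 - #103 - #104 - #105: 8+12+14+11+4 = 49
Hub - #101 - #102 - #103 - #105 - #104: 8+12+14+15+4 = 53
Hub - #101 - #102 - #104 - #103 - #105: 8+12+9+11+15 = 55
Hub - #101 - #102 - #104 - #105 - #103: 8+12+9+4+15 = 48
Hub - #101 - #102 - #105 - #103 - #104: 8+12+13+15+11 = 59
Hub - #101 - #102 - #105 - #104 - #103: 8+12+13+4+11 = 48
Hub - #101 - #103 - #102 - #104 - #105: 8+6+14+9+4 = 41
Hub - #101 - #103 - #102 - #105 - #104: 8+6+14+13+4 = 45
Hub - #101 - #103 - #104 - #102 - #105: 8+6+11+9+13 = 47
Hub - #101 - #103 - #104 - #105 - #102: 8+6+11+4+13 = 42
Hub - #101 - #103 - #105 - #102 - #104: 8+6+15+13+9 = 51
Hub - #101 - #103 - #105 - #104 - #102: 8+6+15+4+9 = 42
Hub - #101 - #104 - #102 - #103 - #105: 8+5+9+14+15 = 51
Hub - #101 - #104 - #102 - #105 - #103: 8+5+9+13+15 = 50
… (106 more)
Hub - #103 - #101 - #104 - #105 - #102: 4+6+5+4+13 = 32  ← best
The minimum is 32.
One shortest path: Hub → #103 → #101 → #104 → #105 → #102.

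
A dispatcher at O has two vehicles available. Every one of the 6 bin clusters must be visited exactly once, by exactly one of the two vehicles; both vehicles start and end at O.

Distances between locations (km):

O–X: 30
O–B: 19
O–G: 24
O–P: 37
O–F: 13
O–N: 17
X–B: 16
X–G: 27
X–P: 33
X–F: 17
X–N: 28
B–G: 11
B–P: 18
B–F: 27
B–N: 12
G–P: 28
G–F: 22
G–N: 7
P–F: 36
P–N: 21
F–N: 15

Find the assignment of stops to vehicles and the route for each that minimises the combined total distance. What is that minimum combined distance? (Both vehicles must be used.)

Try each way of splitting the stops between the two vehicles (each non-empty) and, for each split, find the best tour for each vehicle:
  {X} + {B, G, P, F, N}: 60 + 100 = 160
  {B} + {X, G, P, F, N}: 38 + 115 = 153
  {X, B} + {G, P, F, N}: 65 + 100 = 165
  {G} + {X, B, P, F, N}: 48 + 102 = 150
  {X, G} + {B, P, F, N}: 81 + 86 = 167
  {B, G} + {X, P, F, N}: 54 + 101 = 155
  … (31 splits in total)
  {F} + {X, B, G, P, N}: 26 + 116 = 142  ← best
Best: vehicle 1 O → F → O = 26; vehicle 2 O → X → B → P → G → N → O = 116; combined 142.

142 km — the smallest possible combined total.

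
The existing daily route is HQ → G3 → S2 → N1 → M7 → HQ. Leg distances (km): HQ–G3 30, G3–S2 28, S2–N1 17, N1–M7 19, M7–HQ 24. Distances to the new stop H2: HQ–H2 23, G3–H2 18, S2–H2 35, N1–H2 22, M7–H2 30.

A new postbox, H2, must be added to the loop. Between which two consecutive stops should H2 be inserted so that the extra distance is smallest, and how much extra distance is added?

Insertion cost between consecutive stops i–j is d(i,H2) + d(H2,j) − d(i,j):
  between HQ and G3: 23 + 18 − 30 = 11
  between G3 and S2: 18 + 35 − 28 = 25
  between S2 and N1: 35 + 22 − 17 = 40
  between N1 and M7: 22 + 30 − 19 = 33
  between M7 and HQ: 30 + 23 − 24 = 29
Cheapest insertion is between HQ and G3, adding 11.
New total = 118 + 11 = 129.

Adding 11 km by placing H2 on the HQ–G3 leg.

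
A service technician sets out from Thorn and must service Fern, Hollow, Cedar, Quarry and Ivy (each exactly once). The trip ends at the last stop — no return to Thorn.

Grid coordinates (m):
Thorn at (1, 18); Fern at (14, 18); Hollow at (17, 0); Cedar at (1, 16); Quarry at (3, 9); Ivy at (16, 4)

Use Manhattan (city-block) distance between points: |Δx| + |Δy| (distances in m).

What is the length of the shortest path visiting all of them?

There are 5! = 120 possible orderings.
Thorn→Fern→Hollow→Cedar→Quarry→Ivy: 13+21+32+9+18 = 93
Thorn→Fern→Hollow→Cedar→Ivy→Quarry: 13+21+32+27+18 = 111
Thorn→Fern→Hollow→Quarry→Cedar→Ivy: 13+21+23+9+27 = 93
Thorn→Fern→Hollow→Quarry→Ivy→Cedar: 13+21+23+18+27 = 102
Thorn→Fern→Hollow→Ivy→Cedar→Quarry: 13+21+5+27+9 = 75
Thorn→Fern→Hollow→Ivy→Quarry→Cedar: 13+21+5+18+9 = 66
Thorn→Fern→Cedar→Hollow→Quarry→Ivy: 13+15+32+23+18 = 101
Thorn→Fern→Cedar→Hollow→Ivy→Quarry: 13+15+32+5+18 = 83
Thorn→Fern→Cedar→Quarry→Hollow→Ivy: 13+15+9+23+5 = 65
Thorn→Fern→Cedar→Quarry→Ivy→Hollow: 13+15+9+18+5 = 60
Thorn→Fern→Cedar→Ivy→Hollow→Quarry: 13+15+27+5+23 = 83
Thorn→Fern→Cedar→Ivy→Quarry→Hollow: 13+15+27+18+23 = 96
Thorn→Fern→Quarry→Hollow→Cedar→Ivy: 13+20+23+32+27 = 115
Thorn→Fern→Quarry→Hollow→Ivy→Cedar: 13+20+23+5+27 = 88
… (106 more)
Thorn→Cedar→Quarry→Fern→Ivy→Hollow: 2+9+20+16+5 = 52  ← best
The minimum is 52.
One shortest path: Thorn → Cedar → Quarry → Fern → Ivy → Hollow.

Shortest open route: 52 m.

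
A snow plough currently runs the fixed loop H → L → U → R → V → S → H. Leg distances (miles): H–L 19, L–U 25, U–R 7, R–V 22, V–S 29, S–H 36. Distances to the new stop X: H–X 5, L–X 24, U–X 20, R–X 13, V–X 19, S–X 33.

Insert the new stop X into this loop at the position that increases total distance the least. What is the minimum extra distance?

+2 miles — insert X between S and H.

Insertion cost between consecutive stops i–j is d(i,X) + d(X,j) − d(i,j):
  between H and L: 5 + 24 − 19 = 10
  between L and U: 24 + 20 − 25 = 19
  between U and R: 20 + 13 − 7 = 26
  between R and V: 13 + 19 − 22 = 10
  between V and S: 19 + 33 − 29 = 23
  between S and H: 33 + 5 − 36 = 2
Cheapest insertion is between S and H, adding 2.
New total = 138 + 2 = 140.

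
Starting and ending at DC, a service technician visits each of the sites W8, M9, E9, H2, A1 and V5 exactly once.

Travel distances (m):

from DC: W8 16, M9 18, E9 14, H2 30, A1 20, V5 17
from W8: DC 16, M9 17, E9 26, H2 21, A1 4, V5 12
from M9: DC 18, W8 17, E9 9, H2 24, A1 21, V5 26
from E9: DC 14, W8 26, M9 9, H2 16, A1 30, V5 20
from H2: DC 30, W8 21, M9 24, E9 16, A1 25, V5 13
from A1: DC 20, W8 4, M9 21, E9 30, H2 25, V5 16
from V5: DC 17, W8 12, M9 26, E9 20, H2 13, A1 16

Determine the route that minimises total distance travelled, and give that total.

Minimum total distance: 92 m.

DC→W8→M9→E9→H2→A1→V5→DC: 16+17+9+16+25+16+17 = 116
DC→W8→M9→E9→H2→V5→A1→DC: 16+17+9+16+13+16+20 = 107
DC→W8→M9→E9→A1→H2→V5→DC: 16+17+9+30+25+13+17 = 127
DC→W8→M9→E9→A1→V5→H2→DC: 16+17+9+30+16+13+30 = 131
DC→W8→M9→E9→V5→H2→A1→DC: 16+17+9+20+13+25+20 = 120
DC→W8→M9→E9→V5→A1→H2→DC: 16+17+9+20+16+25+30 = 133
DC→W8→M9→H2→E9→A1→V5→DC: 16+17+24+16+30+16+17 = 136
DC→W8→M9→H2→E9→V5→A1→DC: 16+17+24+16+20+16+20 = 129
… (352 more)
DC→W8→A1→V5→H2→E9→M9→DC: 16+4+16+13+16+9+18 = 92  ← best
The minimum is 92.
One optimal route: DC → W8 → A1 → V5 → H2 → E9 → M9 → DC (or its reverse).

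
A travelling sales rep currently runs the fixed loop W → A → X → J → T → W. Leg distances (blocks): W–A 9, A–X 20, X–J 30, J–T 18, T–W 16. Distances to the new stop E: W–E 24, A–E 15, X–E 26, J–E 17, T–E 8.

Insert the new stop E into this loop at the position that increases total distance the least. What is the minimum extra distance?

Insertion cost between consecutive stops i–j is d(i,E) + d(E,j) − d(i,j):
  between W and A: 24 + 15 − 9 = 30
  between A and X: 15 + 26 − 20 = 21
  between X and J: 26 + 17 − 30 = 13
  between J and T: 17 + 8 − 18 = 7
  between T and W: 8 + 24 − 16 = 16
Cheapest insertion is between J and T, adding 7.
New total = 93 + 7 = 100.

+7 blocks — insert E between J and T.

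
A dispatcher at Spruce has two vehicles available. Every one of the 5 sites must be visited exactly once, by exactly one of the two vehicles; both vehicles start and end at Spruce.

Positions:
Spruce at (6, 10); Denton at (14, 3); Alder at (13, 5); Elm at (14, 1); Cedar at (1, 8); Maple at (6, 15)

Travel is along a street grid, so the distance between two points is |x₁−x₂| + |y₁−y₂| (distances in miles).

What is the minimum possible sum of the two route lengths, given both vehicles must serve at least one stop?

Check every non-empty split of the stops between the two vehicles; for each half take its own optimal tour:
  {Denton} + {Alder, Elm, Cedar, Maple}: 30 + 54 = 84
  {Alder} + {Denton, Elm, Cedar, Maple}: 24 + 54 = 78
  {Denton, Alder} + {Elm, Cedar, Maple}: 30 + 54 = 84
  {Elm} + {Denton, Alder, Cedar, Maple}: 34 + 50 = 84
  {Denton, Elm} + {Alder, Cedar, Maple}: 34 + 44 = 78
  {Alder, Elm} + {Denton, Cedar, Maple}: 34 + 50 = 84
  … (15 splits in total)
  {Denton, Alder, Elm, Cedar} + {Maple}: 44 + 10 = 54  ← best
Best: vehicle 1 Spruce → Denton → Elm → Alder → Cedar → Spruce = 44; vehicle 2 Spruce → Maple → Spruce = 10; combined 54.

54 miles — the smallest possible combined total.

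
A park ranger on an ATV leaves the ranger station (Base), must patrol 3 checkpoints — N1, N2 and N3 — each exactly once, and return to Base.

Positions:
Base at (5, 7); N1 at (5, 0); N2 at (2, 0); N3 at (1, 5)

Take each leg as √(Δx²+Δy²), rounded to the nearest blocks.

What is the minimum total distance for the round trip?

There are 3 distinct closed tours to check (reversals are equivalent).
Base→N1→N2→N3→Base: 7+3+5+4 = 19
Base→N1→N3→N2→Base: 7+6+5+8 = 26
Base→N2→N1→N3→Base: 8+3+6+4 = 21
The minimum is 19.
One optimal route: Base → N1 → N2 → N3 → Base (or its reverse).

Minimum total distance: 19 blocks.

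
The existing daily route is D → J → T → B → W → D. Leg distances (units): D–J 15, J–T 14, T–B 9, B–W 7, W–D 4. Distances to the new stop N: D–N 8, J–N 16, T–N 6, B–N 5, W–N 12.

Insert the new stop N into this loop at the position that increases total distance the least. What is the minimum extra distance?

+2 — insert N between T and B.

Insertion cost between consecutive stops i–j is d(i,N) + d(N,j) − d(i,j):
  between D and J: 8 + 16 − 15 = 9
  between J and T: 16 + 6 − 14 = 8
  between T and B: 6 + 5 − 9 = 2
  between B and W: 5 + 12 − 7 = 10
  between W and D: 12 + 8 − 4 = 16
Cheapest insertion is between T and B, adding 2.
New total = 49 + 2 = 51.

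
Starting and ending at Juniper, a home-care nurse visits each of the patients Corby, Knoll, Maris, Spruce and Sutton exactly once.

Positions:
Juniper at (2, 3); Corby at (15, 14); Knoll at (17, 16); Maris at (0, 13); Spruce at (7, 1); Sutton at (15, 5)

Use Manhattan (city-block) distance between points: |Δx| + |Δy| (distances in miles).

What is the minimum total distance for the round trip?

With 5 stops there are 5!/2 = 60 distinct round trips (a route and its reverse cost the same).
Juniper-Corby-Knoll-Maris-Spruce-Sutton-Juniper: 24+4+20+19+12+15 = 94
Juniper-Corby-Knoll-Maris-Sutton-Spruce-Juniper: 24+4+20+23+12+7 = 90
Juniper-Corby-Knoll-Spruce-Maris-Sutton-Juniper: 24+4+25+19+23+15 = 110
Juniper-Corby-Knoll-Spruce-Sutton-Maris-Juniper: 24+4+25+12+23+12 = 100
Juniper-Corby-Knoll-Sutton-Maris-Spruce-Juniper: 24+4+13+23+19+7 = 90
Juniper-Corby-Knoll-Sutton-Spruce-Maris-Juniper: 24+4+13+12+19+12 = 84
Juniper-Corby-Maris-Knoll-Spruce-Sutton-Juniper: 24+16+20+25+12+15 = 112
Juniper-Corby-Maris-Knoll-Sutton-Spruce-Juniper: 24+16+20+13+12+7 = 92
Juniper-Corby-Maris-Spruce-Knoll-Sutton-Juniper: 24+16+19+25+13+15 = 112
Juniper-Corby-Maris-Spruce-Sutton-Knoll-Juniper: 24+16+19+12+13+28 = 112
Juniper-Corby-Maris-Sutton-Knoll-Spruce-Juniper: 24+16+23+13+25+7 = 108
Juniper-Corby-Maris-Sutton-Spruce-Knoll-Juniper: 24+16+23+12+25+28 = 128
Juniper-Corby-Spruce-Knoll-Maris-Sutton-Juniper: 24+21+25+20+23+15 = 128
Juniper-Corby-Spruce-Knoll-Sutton-Maris-Juniper: 24+21+25+13+23+12 = 118
… (46 more)
Juniper-Maris-Corby-Knoll-Sutton-Spruce-Juniper: 12+16+4+13+12+7 = 64  ← best
The minimum is 64.
One optimal route: Juniper → Maris → Corby → Knoll → Sutton → Spruce → Juniper (or its reverse).

Shortest round trip = 64 miles.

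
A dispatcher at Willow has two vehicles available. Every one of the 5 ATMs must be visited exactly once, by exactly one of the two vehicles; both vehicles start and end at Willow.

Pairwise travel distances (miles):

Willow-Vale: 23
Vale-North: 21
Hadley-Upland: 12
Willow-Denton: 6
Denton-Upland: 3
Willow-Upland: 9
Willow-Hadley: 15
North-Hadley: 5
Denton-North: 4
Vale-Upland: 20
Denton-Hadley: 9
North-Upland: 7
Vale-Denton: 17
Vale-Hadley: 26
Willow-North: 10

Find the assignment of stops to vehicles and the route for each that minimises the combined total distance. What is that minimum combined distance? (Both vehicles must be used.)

Try each way of splitting the stops between the two vehicles (each non-empty) and, for each split, find the best tour for each vehicle:
  {Vale} + {Denton, North, Hadley, Upland}: 46 + 36 = 82
  {Denton} + {Vale, North, Hadley, Upland}: 12 + 70 = 82
  {Vale, Denton} + {North, Hadley, Upland}: 46 + 36 = 82
  {North} + {Vale, Denton, Hadley, Upland}: 20 + 70 = 90
  {Vale, North} + {Denton, Hadley, Upland}: 54 + 36 = 90
  {Denton, North} + {Vale, Hadley, Upland}: 20 + 70 = 90
  … (15 splits in total)
Best: vehicle 1 Willow → Vale → Willow = 46; vehicle 2 Willow → Denton → North → Hadley → Upland → Willow = 36; combined 82.

Minimum combined distance: 82 miles.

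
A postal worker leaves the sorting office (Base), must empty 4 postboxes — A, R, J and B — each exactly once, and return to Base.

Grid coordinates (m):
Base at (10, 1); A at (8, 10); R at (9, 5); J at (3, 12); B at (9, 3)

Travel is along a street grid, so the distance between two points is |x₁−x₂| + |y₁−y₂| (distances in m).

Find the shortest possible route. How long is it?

With 4 stops there are 4!/2 = 12 distinct round trips (a route and its reverse cost the same).
Base→A→R→J→B→Base: 11+6+13+15+3 = 48
Base→A→R→B→J→Base: 11+6+2+15+18 = 52
Base→A→J→R→B→Base: 11+7+13+2+3 = 36
Base→A→J→B→R→Base: 11+7+15+2+5 = 40
Base→A→B→R→J→Base: 11+8+2+13+18 = 52
Base→A→B→J→R→Base: 11+8+15+13+5 = 52
Base→R→A→J→B→Base: 5+6+7+15+3 = 36
Base→R→A→B→J→Base: 5+6+8+15+18 = 52
Base→R→J→A→B→Base: 5+13+7+8+3 = 36
Base→R→B→A→J→Base: 5+2+8+7+18 = 40
Base→J→A→R→B→Base: 18+7+6+2+3 = 36
Base→J→R→A→B→Base: 18+13+6+8+3 = 48
The minimum is 36.
One optimal route: Base → A → J → R → B → Base (or its reverse).

Minimum total distance: 36 m.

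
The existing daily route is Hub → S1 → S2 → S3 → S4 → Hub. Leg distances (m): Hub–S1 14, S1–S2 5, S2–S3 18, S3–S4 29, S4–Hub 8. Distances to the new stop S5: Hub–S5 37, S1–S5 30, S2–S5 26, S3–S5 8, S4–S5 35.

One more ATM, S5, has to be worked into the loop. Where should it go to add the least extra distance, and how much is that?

Insertion cost between consecutive stops i–j is d(i,S5) + d(S5,j) − d(i,j):
  between Hub and S1: 37 + 30 − 14 = 53
  between S1 and S2: 30 + 26 − 5 = 51
  between S2 and S3: 26 + 8 − 18 = 16
  between S3 and S4: 8 + 35 − 29 = 14
  between S4 and Hub: 35 + 37 − 8 = 64
Cheapest insertion is between S3 and S4, adding 14.
New total = 74 + 14 = 88.

+14 m — insert S5 between S3 and S4.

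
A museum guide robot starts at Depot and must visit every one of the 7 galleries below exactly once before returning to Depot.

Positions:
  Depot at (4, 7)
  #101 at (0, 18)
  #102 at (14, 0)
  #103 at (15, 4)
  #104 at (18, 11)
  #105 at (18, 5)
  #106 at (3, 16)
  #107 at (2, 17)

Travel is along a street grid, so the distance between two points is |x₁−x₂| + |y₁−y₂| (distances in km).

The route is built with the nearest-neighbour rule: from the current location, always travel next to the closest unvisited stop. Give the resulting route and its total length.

72 km along Depot → #106 → #107 → #101 → #104 → #105 → #103 → #102 → Depot.

At Depot the remaining stops are #106 10, #107 12, #103 14, #101 15, #105 16, #102 17, #104 18; go to #106.
At #106 the remaining stops are #107 2, #101 5, #104 20, #103 24, #105 26, #102 27; go to #107.
At #107 the remaining stops are #101 3, #104 22, #103 26, #105 28, #102 29; go to #101.
At #101 the remaining stops are #104 25, #103 29, #105 31, #102 32; go to #104.
At #104 the remaining stops are #105 6, #103 10, #102 15; go to #105.
At #105 the remaining stops are #103 4, #102 9; go to #103.
At #103 the remaining stops are #102 5; go to #102.
Return #102→Depot: 17.
Total = 10 + 2 + 3 + 25 + 6 + 4 + 5 + 17 = 72.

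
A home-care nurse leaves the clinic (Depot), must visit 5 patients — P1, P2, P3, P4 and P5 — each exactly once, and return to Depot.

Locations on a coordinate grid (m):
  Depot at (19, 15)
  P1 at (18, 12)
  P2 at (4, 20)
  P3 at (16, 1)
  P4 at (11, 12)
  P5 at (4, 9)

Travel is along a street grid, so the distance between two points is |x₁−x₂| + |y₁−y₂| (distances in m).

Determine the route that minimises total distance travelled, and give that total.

Minimum total distance: 74 m.

With 5 stops there are 5!/2 = 60 distinct round trips (a route and its reverse cost the same).
Depot-P1-P2-P3-P4-P5-Depot: 4+22+31+16+10+21 = 104
Depot-P1-P2-P3-P5-P4-Depot: 4+22+31+20+10+11 = 98
Depot-P1-P2-P4-P3-P5-Depot: 4+22+15+16+20+21 = 98
Depot-P1-P2-P4-P5-P3-Depot: 4+22+15+10+20+17 = 88
Depot-P1-P2-P5-P3-P4-Depot: 4+22+11+20+16+11 = 84
Depot-P1-P2-P5-P4-P3-Depot: 4+22+11+10+16+17 = 80
Depot-P1-P3-P2-P4-P5-Depot: 4+13+31+15+10+21 = 94
Depot-P1-P3-P2-P5-P4-Depot: 4+13+31+11+10+11 = 80
Depot-P1-P3-P4-P2-P5-Depot: 4+13+16+15+11+21 = 80
Depot-P1-P3-P4-P5-P2-Depot: 4+13+16+10+11+20 = 74
Depot-P1-P3-P5-P2-P4-Depot: 4+13+20+11+15+11 = 74
Depot-P1-P3-P5-P4-P2-Depot: 4+13+20+10+15+20 = 82
Depot-P1-P4-P2-P3-P5-Depot: 4+7+15+31+20+21 = 98
Depot-P1-P4-P2-P5-P3-Depot: 4+7+15+11+20+17 = 74
… (46 more)
The minimum is 74.
One optimal route: Depot → P1 → P3 → P4 → P5 → P2 → Depot (or its reverse).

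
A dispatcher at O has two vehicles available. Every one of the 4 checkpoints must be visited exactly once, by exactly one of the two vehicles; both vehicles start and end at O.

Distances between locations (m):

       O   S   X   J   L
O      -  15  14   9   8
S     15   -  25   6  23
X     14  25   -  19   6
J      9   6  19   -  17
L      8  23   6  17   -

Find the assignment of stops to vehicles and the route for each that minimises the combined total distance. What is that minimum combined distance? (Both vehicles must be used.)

Try each way of splitting the stops between the two vehicles (each non-empty) and, for each split, find the best tour for each vehicle:
  {S} + {X, J, L}: 30 + 42 = 72
  {X} + {S, J, L}: 28 + 46 = 74
  {S, X} + {J, L}: 54 + 34 = 88
  {J} + {S, X, L}: 18 + 54 = 72
  {S, J} + {X, L}: 30 + 28 = 58
  {X, J} + {S, L}: 42 + 46 = 88
  … (7 splits in total)
Best: vehicle 1 O → S → J → O = 30; vehicle 2 O → X → L → O = 28; combined 58.

58 m — the smallest possible combined total.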